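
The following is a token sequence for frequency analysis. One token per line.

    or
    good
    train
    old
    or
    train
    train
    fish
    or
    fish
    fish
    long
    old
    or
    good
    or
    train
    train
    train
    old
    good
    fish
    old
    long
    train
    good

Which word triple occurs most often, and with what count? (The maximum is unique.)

"or train train", 2 times

Trigram frequencies (highest first):
  or train train: 2
  or good train: 1
  good train old: 1
  train old or: 1
  old or train: 1
  train train fish: 1
  … (17 more, each ≤ 1)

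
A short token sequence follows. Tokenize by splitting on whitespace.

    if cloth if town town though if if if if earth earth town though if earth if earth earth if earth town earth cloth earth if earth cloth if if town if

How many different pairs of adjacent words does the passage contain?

32 tokens → 31 bigram windows in total.
Repeated bigrams (each contributes count−1 duplicates):
  if earth: 5
  if if: 4
  earth if: 3
  cloth if: 2
  earth cloth: 2
  earth earth: 2
  earth town: 2
  if town: 2
  … (2 more repeated)
16 duplicate windows → 31 − 16 = 15 distinct.

15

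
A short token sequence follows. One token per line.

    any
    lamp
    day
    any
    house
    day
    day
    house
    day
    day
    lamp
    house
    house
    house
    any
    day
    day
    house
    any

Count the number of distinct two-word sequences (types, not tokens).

12

19 tokens → 18 bigram windows in total.
Repeated bigrams (each contributes count−1 duplicates):
  day day: 3
  day house: 2
  house any: 2
  house day: 2
  house house: 2
6 duplicate windows → 18 − 6 = 12 distinct.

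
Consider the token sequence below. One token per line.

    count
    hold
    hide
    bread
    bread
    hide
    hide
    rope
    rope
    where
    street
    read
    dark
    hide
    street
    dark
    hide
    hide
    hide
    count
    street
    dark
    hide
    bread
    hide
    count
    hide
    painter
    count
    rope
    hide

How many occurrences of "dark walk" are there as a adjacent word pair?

Scanning the 30 overlapping bigram windows for "dark walk":
  (none found)

0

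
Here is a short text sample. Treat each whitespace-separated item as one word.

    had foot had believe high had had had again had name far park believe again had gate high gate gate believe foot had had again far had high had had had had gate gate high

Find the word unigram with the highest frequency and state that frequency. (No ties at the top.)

Unigram frequencies (highest first):
  had: 14
  gate: 5
  high: 4
  believe: 3
  again: 3
  foot: 2
  … (3 more, each ≤ 2)

"had", 14 times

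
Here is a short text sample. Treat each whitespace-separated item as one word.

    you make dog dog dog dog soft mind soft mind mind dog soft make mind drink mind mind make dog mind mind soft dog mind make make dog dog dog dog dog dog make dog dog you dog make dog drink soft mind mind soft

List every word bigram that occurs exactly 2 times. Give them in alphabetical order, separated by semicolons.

dog make; dog mind; dog soft; mind make

Bigram counts meeting the condition (exactly 2 times):
  dog make: 2
  dog mind: 2
  dog soft: 2
  mind make: 2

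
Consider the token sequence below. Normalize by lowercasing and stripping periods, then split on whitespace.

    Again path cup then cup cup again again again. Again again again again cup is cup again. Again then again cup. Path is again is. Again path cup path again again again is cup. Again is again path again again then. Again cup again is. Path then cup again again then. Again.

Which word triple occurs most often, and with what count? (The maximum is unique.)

"again again again", 6 times

Trigram frequencies (highest first):
  again again again: 6
  cup again again: 3
  again again then: 3
  again then again: 3
  again path cup: 2
  is cup again: 2
  … (26 more, each ≤ 2)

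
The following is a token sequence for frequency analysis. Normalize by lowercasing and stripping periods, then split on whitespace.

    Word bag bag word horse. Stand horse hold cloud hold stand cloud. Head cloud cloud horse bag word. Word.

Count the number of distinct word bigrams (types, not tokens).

17

19 tokens → 18 bigram windows in total.
Repeated bigrams (each contributes count−1 duplicates):
  bag word: 2
1 duplicate windows → 18 − 1 = 17 distinct.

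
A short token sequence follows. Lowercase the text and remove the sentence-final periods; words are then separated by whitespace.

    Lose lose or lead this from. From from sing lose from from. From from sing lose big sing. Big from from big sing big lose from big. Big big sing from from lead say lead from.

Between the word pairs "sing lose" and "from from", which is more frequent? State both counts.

"sing lose": 2 occurrences
"from from": 7 occurrences

"from from" (7 vs 2)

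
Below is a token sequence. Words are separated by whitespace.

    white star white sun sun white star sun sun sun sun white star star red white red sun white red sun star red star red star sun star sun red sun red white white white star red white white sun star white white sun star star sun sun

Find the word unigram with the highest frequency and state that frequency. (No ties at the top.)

Unigram frequencies (highest first):
  sun: 15
  white: 13
  star: 12
  red: 8

"sun", 15 times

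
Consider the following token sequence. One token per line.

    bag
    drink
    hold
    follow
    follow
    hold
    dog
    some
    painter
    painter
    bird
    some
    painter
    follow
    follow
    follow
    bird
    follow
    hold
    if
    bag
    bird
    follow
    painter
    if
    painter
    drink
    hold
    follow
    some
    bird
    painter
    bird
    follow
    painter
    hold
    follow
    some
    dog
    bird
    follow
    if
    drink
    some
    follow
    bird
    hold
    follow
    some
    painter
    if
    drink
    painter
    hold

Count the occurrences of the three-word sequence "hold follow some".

Scanning the 52 overlapping trigram windows for "hold follow some":
  position 28–30: hold follow some
  position 36–38: hold follow some
  position 47–49: hold follow some

3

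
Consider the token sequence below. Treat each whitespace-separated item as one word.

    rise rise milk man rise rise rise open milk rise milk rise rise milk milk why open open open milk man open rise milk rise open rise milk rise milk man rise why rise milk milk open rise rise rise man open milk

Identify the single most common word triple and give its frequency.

Trigram frequencies (highest first):
  rise milk rise: 3
  rise rise milk: 2
  rise milk man: 2
  milk man rise: 2
  rise rise rise: 2
  milk rise milk: 2
  … (26 more, each ≤ 2)

"rise milk rise", 3 times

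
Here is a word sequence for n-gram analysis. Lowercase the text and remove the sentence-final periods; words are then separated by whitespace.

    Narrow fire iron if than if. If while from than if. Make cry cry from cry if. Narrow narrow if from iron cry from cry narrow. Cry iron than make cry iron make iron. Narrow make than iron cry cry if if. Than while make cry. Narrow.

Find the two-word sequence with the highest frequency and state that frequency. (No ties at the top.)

Bigram frequencies (highest first):
  make cry: 3
  if than: 2
  than if: 2
  if if: 2
  cry cry: 2
  cry from: 2
  … (28 more, each ≤ 2)

"make cry", 3 times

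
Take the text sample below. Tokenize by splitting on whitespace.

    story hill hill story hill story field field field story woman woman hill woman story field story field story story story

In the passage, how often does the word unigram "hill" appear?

Scanning the 21 tokens for "hill":
  position 2: hill
  position 3: hill
  position 5: hill
  position 13: hill

4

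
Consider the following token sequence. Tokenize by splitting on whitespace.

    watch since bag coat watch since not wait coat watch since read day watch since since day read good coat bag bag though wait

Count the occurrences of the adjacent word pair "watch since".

Scanning the 23 overlapping bigram windows for "watch since":
  position 1–2: watch since
  position 5–6: watch since
  position 10–11: watch since
  position 14–15: watch since

4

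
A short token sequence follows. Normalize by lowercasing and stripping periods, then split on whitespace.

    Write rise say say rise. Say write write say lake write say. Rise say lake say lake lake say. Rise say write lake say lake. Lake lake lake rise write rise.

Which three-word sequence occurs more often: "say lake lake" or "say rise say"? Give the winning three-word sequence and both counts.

"say lake lake": 2 occurrences
"say rise say": 3 occurrences

"say rise say" (3 vs 2)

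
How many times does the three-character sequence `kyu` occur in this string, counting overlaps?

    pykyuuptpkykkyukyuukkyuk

4

Sliding a length-3 window over the 24 characters (22 positions):
  position 3–5: kyu
  position 13–15: kyu
  position 16–18: kyu
  position 21–23: kyu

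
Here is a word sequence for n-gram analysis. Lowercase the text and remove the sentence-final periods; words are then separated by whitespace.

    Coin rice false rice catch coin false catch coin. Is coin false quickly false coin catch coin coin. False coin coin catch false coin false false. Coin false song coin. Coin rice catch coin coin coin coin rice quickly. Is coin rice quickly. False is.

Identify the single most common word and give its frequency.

"coin", 18 times

Unigram frequencies (highest first):
  coin: 18
  false: 10
  rice: 5
  catch: 5
  is: 3
  quickly: 3
  … (1 more, each ≤ 1)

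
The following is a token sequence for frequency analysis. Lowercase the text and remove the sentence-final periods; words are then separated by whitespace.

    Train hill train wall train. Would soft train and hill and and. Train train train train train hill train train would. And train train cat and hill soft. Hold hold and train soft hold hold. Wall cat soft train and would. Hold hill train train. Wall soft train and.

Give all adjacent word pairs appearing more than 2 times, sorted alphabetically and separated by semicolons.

Bigram counts meeting the condition (more than 2 times):
  and train: 3
  hill train: 3
  soft train: 3
  train and: 3
  train train: 7

and train; hill train; soft train; train and; train train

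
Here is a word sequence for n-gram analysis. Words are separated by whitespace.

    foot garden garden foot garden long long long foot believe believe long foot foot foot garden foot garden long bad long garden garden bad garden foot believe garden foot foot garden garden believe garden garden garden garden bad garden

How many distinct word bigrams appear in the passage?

39 tokens → 38 bigram windows in total.
Repeated bigrams (each contributes count−1 duplicates):
  garden garden: 6
  foot garden: 5
  garden foot: 4
  foot foot: 3
  bad garden: 2
  believe garden: 2
  foot believe: 2
  garden bad: 2
  … (3 more repeated)
21 duplicate windows → 38 − 21 = 17 distinct.

17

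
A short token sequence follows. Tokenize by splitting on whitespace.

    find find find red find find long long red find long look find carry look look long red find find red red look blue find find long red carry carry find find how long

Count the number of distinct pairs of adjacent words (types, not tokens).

34 tokens → 33 bigram windows in total.
Repeated bigrams (each contributes count−1 duplicates):
  find find: 6
  find long: 3
  long red: 3
  red find: 3
  find red: 2
12 duplicate windows → 33 − 12 = 21 distinct.

21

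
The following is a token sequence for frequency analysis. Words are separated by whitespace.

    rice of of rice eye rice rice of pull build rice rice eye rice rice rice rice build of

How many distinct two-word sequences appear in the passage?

11

19 tokens → 18 bigram windows in total.
Repeated bigrams (each contributes count−1 duplicates):
  rice rice: 5
  eye rice: 2
  rice eye: 2
  rice of: 2
7 duplicate windows → 18 − 7 = 11 distinct.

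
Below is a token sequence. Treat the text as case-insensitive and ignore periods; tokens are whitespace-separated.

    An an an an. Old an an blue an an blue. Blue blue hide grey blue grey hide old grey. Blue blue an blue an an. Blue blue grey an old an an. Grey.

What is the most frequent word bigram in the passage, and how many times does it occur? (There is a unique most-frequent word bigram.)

Bigram frequencies (highest first):
  an an: 7
  an blue: 4
  blue blue: 4
  blue an: 3
  an old: 2
  old an: 2
  … (9 more, each ≤ 2)

"an an", 7 times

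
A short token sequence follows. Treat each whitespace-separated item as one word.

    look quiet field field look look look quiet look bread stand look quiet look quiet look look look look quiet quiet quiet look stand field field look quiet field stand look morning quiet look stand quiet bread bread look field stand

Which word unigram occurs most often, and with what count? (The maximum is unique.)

Unigram frequencies (highest first):
  look: 16
  quiet: 10
  field: 6
  stand: 5
  bread: 3
  morning: 1

"look", 16 times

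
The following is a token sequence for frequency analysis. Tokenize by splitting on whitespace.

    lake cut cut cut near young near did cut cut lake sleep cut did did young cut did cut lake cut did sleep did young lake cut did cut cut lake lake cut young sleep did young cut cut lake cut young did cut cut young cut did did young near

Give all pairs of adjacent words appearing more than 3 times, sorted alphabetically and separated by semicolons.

cut cut; cut did; cut lake; did cut; did young; lake cut

Bigram counts meeting the condition (more than 3 times):
  cut cut: 6
  cut did: 5
  cut lake: 4
  did cut: 4
  did young: 4
  lake cut: 5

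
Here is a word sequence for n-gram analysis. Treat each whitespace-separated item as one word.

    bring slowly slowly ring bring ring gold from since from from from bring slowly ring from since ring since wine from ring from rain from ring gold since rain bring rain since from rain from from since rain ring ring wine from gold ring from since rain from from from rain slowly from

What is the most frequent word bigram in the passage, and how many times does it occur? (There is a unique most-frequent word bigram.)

Bigram frequencies (highest first):
  from from: 5
  from since: 4
  ring from: 3
  from rain: 3
  rain from: 3
  since rain: 3
  … (25 more, each ≤ 2)

"from from", 5 times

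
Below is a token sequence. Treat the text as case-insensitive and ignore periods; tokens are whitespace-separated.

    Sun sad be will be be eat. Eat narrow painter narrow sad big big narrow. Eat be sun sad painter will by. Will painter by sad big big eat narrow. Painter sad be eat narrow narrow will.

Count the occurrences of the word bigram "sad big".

2

Scanning the 36 overlapping bigram windows for "sad big":
  position 12–13: sad big
  position 26–27: sad big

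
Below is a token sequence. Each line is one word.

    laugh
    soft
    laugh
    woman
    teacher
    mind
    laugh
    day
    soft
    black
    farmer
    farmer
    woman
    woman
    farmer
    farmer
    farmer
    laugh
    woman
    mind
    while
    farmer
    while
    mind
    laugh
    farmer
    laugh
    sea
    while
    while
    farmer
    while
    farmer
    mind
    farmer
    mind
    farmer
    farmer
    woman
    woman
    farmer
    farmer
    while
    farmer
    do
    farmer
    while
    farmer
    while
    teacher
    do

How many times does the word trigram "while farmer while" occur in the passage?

Scanning the 49 overlapping trigram windows for "while farmer while":
  position 21–23: while farmer while
  position 30–32: while farmer while
  position 47–49: while farmer while

3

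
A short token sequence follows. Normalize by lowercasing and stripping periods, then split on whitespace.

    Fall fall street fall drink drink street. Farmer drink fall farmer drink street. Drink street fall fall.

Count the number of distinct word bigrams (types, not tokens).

11

17 tokens → 16 bigram windows in total.
Repeated bigrams (each contributes count−1 duplicates):
  drink street: 3
  fall fall: 2
  farmer drink: 2
  street fall: 2
5 duplicate windows → 16 − 5 = 11 distinct.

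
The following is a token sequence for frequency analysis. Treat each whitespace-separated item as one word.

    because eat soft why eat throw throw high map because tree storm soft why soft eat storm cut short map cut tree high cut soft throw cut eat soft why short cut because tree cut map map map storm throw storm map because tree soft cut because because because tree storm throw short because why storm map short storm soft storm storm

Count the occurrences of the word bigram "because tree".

4

Scanning the 61 overlapping bigram windows for "because tree":
  position 10–11: because tree
  position 33–34: because tree
  position 43–44: because tree
  position 49–50: because tree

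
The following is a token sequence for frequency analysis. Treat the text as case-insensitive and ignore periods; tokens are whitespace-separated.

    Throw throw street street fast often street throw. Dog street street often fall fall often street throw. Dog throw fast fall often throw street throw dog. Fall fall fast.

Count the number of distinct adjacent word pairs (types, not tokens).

19

29 tokens → 28 bigram windows in total.
Repeated bigrams (each contributes count−1 duplicates):
  street throw: 3
  throw dog: 3
  fall fall: 2
  fall often: 2
  often street: 2
  street street: 2
  throw street: 2
9 duplicate windows → 28 − 9 = 19 distinct.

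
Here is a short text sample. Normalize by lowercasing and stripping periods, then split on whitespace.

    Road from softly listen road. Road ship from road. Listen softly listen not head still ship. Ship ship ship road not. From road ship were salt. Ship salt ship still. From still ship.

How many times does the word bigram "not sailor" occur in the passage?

Scanning the 32 overlapping bigram windows for "not sailor":
  (none found)

0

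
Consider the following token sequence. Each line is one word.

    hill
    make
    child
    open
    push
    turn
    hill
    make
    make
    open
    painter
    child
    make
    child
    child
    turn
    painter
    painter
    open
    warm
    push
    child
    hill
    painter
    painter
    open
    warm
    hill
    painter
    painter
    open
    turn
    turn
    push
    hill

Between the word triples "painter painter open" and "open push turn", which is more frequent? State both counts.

"painter painter open" (3 vs 1)

"painter painter open": 3 occurrences
"open push turn": 1 occurrence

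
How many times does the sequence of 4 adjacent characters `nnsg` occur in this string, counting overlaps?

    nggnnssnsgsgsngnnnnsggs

1

Sliding a length-4 window over the 23 characters (20 positions):
  position 18–21: nnsg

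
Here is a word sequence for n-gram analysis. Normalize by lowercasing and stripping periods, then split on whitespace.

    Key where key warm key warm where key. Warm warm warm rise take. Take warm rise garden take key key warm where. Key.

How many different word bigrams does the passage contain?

14

23 tokens → 22 bigram windows in total.
Repeated bigrams (each contributes count−1 duplicates):
  key warm: 4
  where key: 3
  warm rise: 2
  warm warm: 2
  warm where: 2
8 duplicate windows → 22 − 8 = 14 distinct.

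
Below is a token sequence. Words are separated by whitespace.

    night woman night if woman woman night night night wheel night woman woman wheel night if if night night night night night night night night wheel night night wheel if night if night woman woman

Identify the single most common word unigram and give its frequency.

"night", 19 times

Unigram frequencies (highest first):
  night: 19
  woman: 7
  if: 5
  wheel: 4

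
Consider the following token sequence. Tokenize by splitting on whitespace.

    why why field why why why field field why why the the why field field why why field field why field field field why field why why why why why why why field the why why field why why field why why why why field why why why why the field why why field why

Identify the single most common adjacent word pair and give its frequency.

"why why", 20 times

Bigram frequencies (highest first):
  why why: 20
  why field: 11
  field why: 11
  field field: 5
  why the: 2
  the why: 2
  … (3 more, each ≤ 1)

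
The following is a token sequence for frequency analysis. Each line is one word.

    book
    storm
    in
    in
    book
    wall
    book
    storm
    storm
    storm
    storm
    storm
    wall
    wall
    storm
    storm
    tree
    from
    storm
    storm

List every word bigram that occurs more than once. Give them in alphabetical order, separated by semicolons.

Bigram counts meeting the condition (more than once):
  book storm: 2
  storm storm: 6

book storm; storm storm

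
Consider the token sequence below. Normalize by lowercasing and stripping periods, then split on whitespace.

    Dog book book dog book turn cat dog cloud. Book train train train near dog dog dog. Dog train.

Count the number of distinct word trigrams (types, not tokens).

19 tokens → 17 trigram windows in total.
Repeated trigrams (each contributes count−1 duplicates):
  dog dog dog: 2
1 duplicate windows → 17 − 1 = 16 distinct.

16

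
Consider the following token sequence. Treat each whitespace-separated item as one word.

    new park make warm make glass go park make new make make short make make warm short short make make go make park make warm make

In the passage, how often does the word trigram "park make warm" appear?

Scanning the 24 overlapping trigram windows for "park make warm":
  position 2–4: park make warm
  position 23–25: park make warm

2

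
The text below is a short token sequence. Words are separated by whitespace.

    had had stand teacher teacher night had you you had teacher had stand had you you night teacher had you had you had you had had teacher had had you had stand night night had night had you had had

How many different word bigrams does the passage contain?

40 tokens → 39 bigram windows in total.
Repeated bigrams (each contributes count−1 duplicates):
  had you: 7
  you had: 6
  had had: 4
  had stand: 3
  night had: 3
  teacher had: 3
  had teacher: 2
  you you: 2
22 duplicate windows → 39 − 22 = 17 distinct.

17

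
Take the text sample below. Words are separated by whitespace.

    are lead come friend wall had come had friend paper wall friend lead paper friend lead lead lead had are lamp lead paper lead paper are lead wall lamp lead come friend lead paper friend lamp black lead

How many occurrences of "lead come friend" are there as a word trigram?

Scanning the 36 overlapping trigram windows for "lead come friend":
  position 2–4: lead come friend
  position 30–32: lead come friend

2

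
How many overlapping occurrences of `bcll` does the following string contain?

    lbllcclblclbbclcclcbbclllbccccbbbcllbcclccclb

Sliding a length-4 window over the 45 characters (42 positions):
  position 21–24: bcll
  position 33–36: bcll

2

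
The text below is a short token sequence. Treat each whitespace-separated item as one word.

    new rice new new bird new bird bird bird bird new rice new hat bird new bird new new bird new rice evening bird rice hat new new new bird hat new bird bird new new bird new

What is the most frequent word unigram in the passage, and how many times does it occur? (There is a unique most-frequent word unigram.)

Unigram frequencies (highest first):
  new: 17
  bird: 13
  rice: 4
  hat: 3
  evening: 1

"new", 17 times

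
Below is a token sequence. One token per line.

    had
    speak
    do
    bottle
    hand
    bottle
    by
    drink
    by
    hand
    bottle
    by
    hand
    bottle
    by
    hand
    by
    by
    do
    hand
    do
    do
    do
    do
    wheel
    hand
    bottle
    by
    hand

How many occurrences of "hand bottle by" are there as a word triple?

4

Scanning the 27 overlapping trigram windows for "hand bottle by":
  position 5–7: hand bottle by
  position 10–12: hand bottle by
  position 13–15: hand bottle by
  position 26–28: hand bottle by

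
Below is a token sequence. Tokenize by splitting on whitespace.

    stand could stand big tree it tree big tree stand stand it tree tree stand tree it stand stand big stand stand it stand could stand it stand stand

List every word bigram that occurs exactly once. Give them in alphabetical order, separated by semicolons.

big stand; stand tree; tree big; tree tree

Bigram counts meeting the condition (exactly once):
  big stand: 1
  stand tree: 1
  tree big: 1
  tree tree: 1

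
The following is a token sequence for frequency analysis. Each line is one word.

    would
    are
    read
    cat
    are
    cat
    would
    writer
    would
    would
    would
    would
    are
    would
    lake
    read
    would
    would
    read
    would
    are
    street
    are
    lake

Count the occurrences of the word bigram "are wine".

0

Scanning the 23 overlapping bigram windows for "are wine":
  (none found)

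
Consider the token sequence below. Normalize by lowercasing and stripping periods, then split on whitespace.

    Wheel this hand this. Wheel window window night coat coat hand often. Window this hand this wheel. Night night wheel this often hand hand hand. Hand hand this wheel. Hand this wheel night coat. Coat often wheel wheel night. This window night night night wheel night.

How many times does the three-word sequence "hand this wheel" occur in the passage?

4

Scanning the 44 overlapping trigram windows for "hand this wheel":
  position 3–5: hand this wheel
  position 15–17: hand this wheel
  position 27–29: hand this wheel
  position 30–32: hand this wheel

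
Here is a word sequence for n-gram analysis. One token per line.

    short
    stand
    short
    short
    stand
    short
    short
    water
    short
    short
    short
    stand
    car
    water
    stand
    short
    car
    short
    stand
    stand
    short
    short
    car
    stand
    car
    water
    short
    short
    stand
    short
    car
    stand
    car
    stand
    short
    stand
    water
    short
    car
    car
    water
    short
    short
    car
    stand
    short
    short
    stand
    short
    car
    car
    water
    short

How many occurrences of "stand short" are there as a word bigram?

Scanning the 52 overlapping bigram windows for "stand short":
  position 2–3: stand short
  position 5–6: stand short
  position 15–16: stand short
  position 20–21: stand short
  position 29–30: stand short
  position 34–35: stand short
  position 45–46: stand short
  position 48–49: stand short

8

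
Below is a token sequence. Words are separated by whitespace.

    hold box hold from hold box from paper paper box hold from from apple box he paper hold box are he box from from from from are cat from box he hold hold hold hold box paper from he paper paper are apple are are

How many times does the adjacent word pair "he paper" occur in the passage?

2

Scanning the 44 overlapping bigram windows for "he paper":
  position 16–17: he paper
  position 39–40: he paper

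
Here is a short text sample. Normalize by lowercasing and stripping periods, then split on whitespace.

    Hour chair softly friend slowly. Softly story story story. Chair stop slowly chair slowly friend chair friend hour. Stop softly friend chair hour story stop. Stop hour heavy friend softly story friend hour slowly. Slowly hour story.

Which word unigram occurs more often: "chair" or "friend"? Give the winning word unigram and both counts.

"chair": 5 occurrences
"friend": 6 occurrences

"friend" (6 vs 5)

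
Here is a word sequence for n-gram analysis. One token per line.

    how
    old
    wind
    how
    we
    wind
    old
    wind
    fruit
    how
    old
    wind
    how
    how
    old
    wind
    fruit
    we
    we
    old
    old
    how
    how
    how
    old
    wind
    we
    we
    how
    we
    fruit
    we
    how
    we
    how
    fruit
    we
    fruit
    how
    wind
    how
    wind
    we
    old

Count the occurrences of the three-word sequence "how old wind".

4

Scanning the 42 overlapping trigram windows for "how old wind":
  position 1–3: how old wind
  position 10–12: how old wind
  position 14–16: how old wind
  position 24–26: how old wind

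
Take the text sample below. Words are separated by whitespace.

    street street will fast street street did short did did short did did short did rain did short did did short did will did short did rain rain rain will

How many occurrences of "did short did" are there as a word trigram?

6

Scanning the 28 overlapping trigram windows for "did short did":
  position 7–9: did short did
  position 10–12: did short did
  position 13–15: did short did
  position 17–19: did short did
  position 20–22: did short did
  position 24–26: did short did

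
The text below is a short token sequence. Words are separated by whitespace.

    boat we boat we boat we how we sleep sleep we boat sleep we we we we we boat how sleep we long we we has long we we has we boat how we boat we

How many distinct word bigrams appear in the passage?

36 tokens → 35 bigram windows in total.
Repeated bigrams (each contributes count−1 duplicates):
  we boat: 6
  we we: 6
  boat we: 4
  sleep we: 3
  boat how: 2
  how we: 2
  long we: 2
  we has: 2
19 duplicate windows → 35 − 19 = 16 distinct.

16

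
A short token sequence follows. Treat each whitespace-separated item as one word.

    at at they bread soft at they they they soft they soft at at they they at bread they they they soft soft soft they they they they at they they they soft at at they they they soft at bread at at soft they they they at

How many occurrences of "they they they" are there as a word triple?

Scanning the 46 overlapping trigram windows for "they they they":
  position 7–9: they they they
  position 19–21: they they they
  position 25–27: they they they
  position 26–28: they they they
  position 30–32: they they they
  position 36–38: they they they
  position 45–47: they they they

7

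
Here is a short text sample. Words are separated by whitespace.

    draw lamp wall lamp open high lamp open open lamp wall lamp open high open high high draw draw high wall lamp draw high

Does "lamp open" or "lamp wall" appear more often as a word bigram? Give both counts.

"lamp open": 3 occurrences
"lamp wall": 2 occurrences

"lamp open" (3 vs 2)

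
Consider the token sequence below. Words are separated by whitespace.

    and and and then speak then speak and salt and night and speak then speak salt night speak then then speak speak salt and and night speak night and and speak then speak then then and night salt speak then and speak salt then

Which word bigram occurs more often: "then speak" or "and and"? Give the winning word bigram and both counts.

"then speak" (5 vs 4)

"then speak": 5 occurrences
"and and": 4 occurrences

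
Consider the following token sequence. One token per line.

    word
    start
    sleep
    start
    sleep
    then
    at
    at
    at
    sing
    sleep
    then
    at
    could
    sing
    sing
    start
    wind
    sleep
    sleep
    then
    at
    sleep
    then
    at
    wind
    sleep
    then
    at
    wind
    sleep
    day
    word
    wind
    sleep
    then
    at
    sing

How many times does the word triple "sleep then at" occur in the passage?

6

Scanning the 36 overlapping trigram windows for "sleep then at":
  position 5–7: sleep then at
  position 11–13: sleep then at
  position 20–22: sleep then at
  position 23–25: sleep then at
  position 27–29: sleep then at
  position 35–37: sleep then at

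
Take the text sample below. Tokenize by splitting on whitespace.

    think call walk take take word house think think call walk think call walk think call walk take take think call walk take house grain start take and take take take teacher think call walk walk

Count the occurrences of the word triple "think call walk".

6

Scanning the 34 overlapping trigram windows for "think call walk":
  position 1–3: think call walk
  position 9–11: think call walk
  position 12–14: think call walk
  position 15–17: think call walk
  position 20–22: think call walk
  position 33–35: think call walk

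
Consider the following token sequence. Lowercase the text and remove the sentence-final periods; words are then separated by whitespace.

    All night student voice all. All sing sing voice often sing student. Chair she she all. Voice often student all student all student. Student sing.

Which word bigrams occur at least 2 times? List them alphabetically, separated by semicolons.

all student; student all; voice often

Bigram counts meeting the condition (at least 2 times):
  all student: 2
  student all: 2
  voice often: 2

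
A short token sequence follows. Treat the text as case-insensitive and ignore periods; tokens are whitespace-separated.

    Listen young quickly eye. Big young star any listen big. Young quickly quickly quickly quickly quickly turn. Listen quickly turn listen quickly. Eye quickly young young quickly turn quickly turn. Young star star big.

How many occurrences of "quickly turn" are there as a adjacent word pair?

4

Scanning the 33 overlapping bigram windows for "quickly turn":
  position 16–17: quickly turn
  position 19–20: quickly turn
  position 27–28: quickly turn
  position 29–30: quickly turn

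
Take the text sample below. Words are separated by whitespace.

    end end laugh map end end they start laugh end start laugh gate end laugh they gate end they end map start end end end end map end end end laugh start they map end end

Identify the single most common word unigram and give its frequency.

Unigram frequencies (highest first):
  end: 17
  laugh: 5
  map: 4
  they: 4
  start: 4
  gate: 2

"end", 17 times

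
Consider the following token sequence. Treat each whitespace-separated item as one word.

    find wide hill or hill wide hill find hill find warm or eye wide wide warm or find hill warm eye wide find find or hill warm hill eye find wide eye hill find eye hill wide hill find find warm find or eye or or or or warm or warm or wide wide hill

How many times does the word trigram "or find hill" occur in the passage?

1

Scanning the 53 overlapping trigram windows for "or find hill":
  position 17–19: or find hill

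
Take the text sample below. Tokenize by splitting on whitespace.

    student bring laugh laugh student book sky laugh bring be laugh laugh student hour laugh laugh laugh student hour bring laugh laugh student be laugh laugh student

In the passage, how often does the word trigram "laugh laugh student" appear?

5

Scanning the 25 overlapping trigram windows for "laugh laugh student":
  position 3–5: laugh laugh student
  position 11–13: laugh laugh student
  position 16–18: laugh laugh student
  position 21–23: laugh laugh student
  position 25–27: laugh laugh student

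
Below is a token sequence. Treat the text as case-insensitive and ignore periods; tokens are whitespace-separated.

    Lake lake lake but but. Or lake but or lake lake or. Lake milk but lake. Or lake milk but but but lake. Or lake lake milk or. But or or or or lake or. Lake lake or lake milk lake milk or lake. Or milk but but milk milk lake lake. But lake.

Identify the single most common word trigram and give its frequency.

Trigram frequencies (highest first):
  lake or lake: 5
  or lake lake: 3
  or lake milk: 3
  lake lake but: 2
  but or lake: 2
  lake lake or: 2
  … (29 more, each ≤ 2)

"lake or lake", 5 times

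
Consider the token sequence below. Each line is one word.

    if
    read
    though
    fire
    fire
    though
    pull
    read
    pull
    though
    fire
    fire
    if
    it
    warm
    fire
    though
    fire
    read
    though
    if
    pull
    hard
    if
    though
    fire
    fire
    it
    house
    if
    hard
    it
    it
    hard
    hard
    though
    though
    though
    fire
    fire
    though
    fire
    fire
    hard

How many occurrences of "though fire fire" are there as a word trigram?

5

Scanning the 42 overlapping trigram windows for "though fire fire":
  position 3–5: though fire fire
  position 10–12: though fire fire
  position 25–27: though fire fire
  position 38–40: though fire fire
  position 41–43: though fire fire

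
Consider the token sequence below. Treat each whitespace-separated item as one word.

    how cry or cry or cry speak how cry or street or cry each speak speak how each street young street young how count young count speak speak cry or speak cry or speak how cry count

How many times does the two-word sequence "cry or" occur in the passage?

Scanning the 36 overlapping bigram windows for "cry or":
  position 2–3: cry or
  position 4–5: cry or
  position 9–10: cry or
  position 29–30: cry or
  position 32–33: cry or

5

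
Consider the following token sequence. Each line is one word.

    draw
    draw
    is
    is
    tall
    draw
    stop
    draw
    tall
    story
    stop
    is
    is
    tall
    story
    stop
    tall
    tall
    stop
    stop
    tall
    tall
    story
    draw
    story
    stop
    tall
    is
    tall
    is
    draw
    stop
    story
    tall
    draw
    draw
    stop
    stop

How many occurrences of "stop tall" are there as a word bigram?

Scanning the 37 overlapping bigram windows for "stop tall":
  position 16–17: stop tall
  position 20–21: stop tall
  position 26–27: stop tall

3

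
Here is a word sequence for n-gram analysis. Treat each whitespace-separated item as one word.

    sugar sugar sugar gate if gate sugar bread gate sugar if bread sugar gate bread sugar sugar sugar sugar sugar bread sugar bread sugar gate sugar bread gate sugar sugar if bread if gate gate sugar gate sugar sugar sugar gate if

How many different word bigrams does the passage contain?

42 tokens → 41 bigram windows in total.
Repeated bigrams (each contributes count−1 duplicates):
  sugar sugar: 9
  gate sugar: 6
  sugar gate: 5
  bread sugar: 4
  sugar bread: 4
  bread gate: 2
  gate if: 2
  if bread: 2
  … (2 more repeated)
28 duplicate windows → 41 − 28 = 13 distinct.

13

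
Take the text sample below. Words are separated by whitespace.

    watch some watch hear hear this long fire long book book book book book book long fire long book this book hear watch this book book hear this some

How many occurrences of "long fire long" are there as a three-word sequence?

Scanning the 27 overlapping trigram windows for "long fire long":
  position 7–9: long fire long
  position 16–18: long fire long

2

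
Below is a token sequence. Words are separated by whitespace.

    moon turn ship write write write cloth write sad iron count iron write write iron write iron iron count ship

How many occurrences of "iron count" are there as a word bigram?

Scanning the 19 overlapping bigram windows for "iron count":
  position 10–11: iron count
  position 18–19: iron count

2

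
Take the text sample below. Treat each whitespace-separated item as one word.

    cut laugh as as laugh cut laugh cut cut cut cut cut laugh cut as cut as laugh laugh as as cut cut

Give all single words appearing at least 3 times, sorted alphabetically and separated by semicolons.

Unigram counts meeting the condition (at least 3 times):
  as: 6
  cut: 11
  laugh: 6

as; cut; laugh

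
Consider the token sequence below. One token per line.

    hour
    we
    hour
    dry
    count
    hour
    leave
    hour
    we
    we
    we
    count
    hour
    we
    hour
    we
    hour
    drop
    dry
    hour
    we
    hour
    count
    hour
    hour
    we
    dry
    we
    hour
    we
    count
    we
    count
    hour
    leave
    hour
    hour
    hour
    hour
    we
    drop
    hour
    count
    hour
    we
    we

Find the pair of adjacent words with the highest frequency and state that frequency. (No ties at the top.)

"hour we", 9 times

Bigram frequencies (highest first):
  hour we: 9
  we hour: 5
  count hour: 5
  hour hour: 4
  we we: 3
  we count: 3
  … (13 more, each ≤ 2)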